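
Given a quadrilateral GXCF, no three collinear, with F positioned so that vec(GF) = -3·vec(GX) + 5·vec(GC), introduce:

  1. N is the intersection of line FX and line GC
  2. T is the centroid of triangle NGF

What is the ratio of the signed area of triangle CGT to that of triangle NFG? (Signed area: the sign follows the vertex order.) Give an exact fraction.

[CGT]:[NFG] = -4/15

Assign G = (0, 0), X = (1, 0), C = (0, 1), F = (-3, 5) — the answer is frame-independent, so this choice is without loss of generality.
1. N is the intersection of line FX and line GC ⇒ N = (0, 5/4)
2. T is the centroid of triangle NGF ⇒ T = (-1, 25/12)
2·[CGT] = -1, 2·[NFG] = 15/4
[CGT]:[NFG] = -1:15/4 = -4/15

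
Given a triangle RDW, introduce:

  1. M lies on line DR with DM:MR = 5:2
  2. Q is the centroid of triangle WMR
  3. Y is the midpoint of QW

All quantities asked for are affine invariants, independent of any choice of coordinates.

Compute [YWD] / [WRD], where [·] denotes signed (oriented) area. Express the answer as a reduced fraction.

Set R = (0, 0), D = (1, 0), W = (0, 1); any affine frame gives the same invariant.
1. M lies on line DR with DM:MR = 5:2 ⇒ M = (2/7, 0)
2. Q is the centroid of triangle WMR ⇒ Q = (2/21, 1/3)
3. Y is the midpoint of QW ⇒ Y = (1/21, 2/3)
2·[YWD] = -2/7, 2·[WRD] = 1
[YWD]:[WRD] = -2/7:1 = -2/7

[YWD]:[WRD] = -2/7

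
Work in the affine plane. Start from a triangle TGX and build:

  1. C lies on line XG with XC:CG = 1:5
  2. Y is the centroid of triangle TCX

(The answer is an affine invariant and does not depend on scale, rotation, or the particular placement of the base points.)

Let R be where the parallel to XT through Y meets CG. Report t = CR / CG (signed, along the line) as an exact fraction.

Assign T = (0, 0), G = (1, 0), X = (0, 1) — the answer is frame-independent, so this choice is without loss of generality.
1. C lies on line XG with XC:CG = 1:5 ⇒ C = (1/6, 5/6)
2. Y is the centroid of triangle TCX ⇒ Y = (1/18, 11/18)
through Y parallel to XT: direction (0, -1); meets CG at R = (1/18, 17/18)
R = C + t·(G−C) with t = -2/15

t = -2/15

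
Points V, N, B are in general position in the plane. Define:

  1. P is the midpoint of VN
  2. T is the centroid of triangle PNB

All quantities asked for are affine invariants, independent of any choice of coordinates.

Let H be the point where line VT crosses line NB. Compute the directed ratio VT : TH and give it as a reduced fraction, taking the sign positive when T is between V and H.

VT:TH = 5

Set V = (0, 0), N = (1, 0), B = (0, 1); any affine frame gives the same invariant.
1. P is the midpoint of VN ⇒ P = (1/2, 0)
2. T is the centroid of triangle PNB ⇒ T = (1/2, 1/3)
line VT meets NB at H = (3/5, 2/5)
T = V + t·(H−V) with t = 5/6, so VT:TH = 5/6:1/6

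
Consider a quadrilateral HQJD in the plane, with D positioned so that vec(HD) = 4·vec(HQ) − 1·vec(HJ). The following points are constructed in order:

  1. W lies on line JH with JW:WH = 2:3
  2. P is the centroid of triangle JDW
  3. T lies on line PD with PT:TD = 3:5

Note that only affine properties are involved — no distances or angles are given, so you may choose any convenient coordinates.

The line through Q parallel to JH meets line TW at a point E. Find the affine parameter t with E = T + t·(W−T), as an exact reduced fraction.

t = 4/7

Choose coordinates H = (0, 0), Q = (1, 0), J = (0, 1), D = (4, -1).
1. W lies on line JH with JW:WH = 2:3 ⇒ W = (0, 3/5)
2. P is the centroid of triangle JDW ⇒ P = (4/3, 1/5)
3. T lies on line PD with PT:TD = 3:5 ⇒ T = (7/3, -1/4)
through Q parallel to JH: direction (0, -1); meets TW at E = (1, 33/140)
E = T + t·(W−T) with t = 4/7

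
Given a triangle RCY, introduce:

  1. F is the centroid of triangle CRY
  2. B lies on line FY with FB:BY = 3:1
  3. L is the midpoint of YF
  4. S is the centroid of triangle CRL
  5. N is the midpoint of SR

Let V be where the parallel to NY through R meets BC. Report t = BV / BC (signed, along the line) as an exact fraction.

t = -17/47

Work in coordinates with R = (0, 0), C = (1, 0), Y = (0, 1).
1. F is the centroid of triangle CRY ⇒ F = (1/3, 1/3)
2. B lies on line FY with FB:BY = 3:1 ⇒ B = (1/12, 5/6)
3. L is the midpoint of YF ⇒ L = (1/6, 2/3)
4. S is the centroid of triangle CRL ⇒ S = (7/18, 2/9)
5. N is the midpoint of SR ⇒ N = (7/36, 1/9)
through R parallel to NY: direction (-7/36, 8/9); meets BC at V = (-35/141, 160/141)
V = B + t·(C−B) with t = -17/47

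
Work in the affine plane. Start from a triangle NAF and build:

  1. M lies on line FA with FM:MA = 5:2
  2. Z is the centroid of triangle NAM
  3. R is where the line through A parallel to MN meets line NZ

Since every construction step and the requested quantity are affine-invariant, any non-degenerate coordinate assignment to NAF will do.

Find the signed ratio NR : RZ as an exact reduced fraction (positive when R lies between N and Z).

Work in coordinates with N = (0, 0), A = (1, 0), F = (0, 1).
1. M lies on line FA with FM:MA = 5:2 ⇒ M = (5/7, 2/7)
2. Z is the centroid of triangle NAM ⇒ Z = (4/7, 2/21)
3. R is where the line through A parallel to MN meets line NZ ⇒ R = (12/7, 2/7)
R = N + t·(Z−N) with t = 3, so NR:RZ = t:(1−t) = 3:-2

NR:RZ = -3/2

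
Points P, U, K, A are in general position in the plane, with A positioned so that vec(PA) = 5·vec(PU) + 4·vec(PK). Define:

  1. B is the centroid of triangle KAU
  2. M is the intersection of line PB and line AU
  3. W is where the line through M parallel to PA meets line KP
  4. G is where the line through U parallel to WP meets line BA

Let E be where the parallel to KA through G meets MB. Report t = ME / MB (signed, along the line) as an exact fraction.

Assign P = (0, 0), U = (1, 0), K = (0, 1), A = (5, 4) — the answer is frame-independent, so this choice is without loss of generality.
1. B is the centroid of triangle KAU ⇒ B = (2, 5/3)
2. M is the intersection of line PB and line AU ⇒ M = (6, 5)
3. W is where the line through M parallel to PA meets line KP ⇒ W = (0, 1/5)
4. G is where the line through U parallel to WP meets line BA ⇒ G = (1, 8/9)
through G parallel to KA: direction (5, 3); meets MB at E = (26/21, 65/63)
E = M + t·(B−M) with t = 25/21

t = 25/21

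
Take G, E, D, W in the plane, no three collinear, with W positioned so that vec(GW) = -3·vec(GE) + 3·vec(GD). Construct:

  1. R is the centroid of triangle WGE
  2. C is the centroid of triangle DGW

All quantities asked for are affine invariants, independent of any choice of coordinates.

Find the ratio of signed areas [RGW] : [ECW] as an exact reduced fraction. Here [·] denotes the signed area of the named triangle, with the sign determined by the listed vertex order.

[RGW]:[ECW] = 3/2

Assign G = (0, 0), E = (1, 0), D = (0, 1), W = (-3, 3) — the answer is frame-independent, so this choice is without loss of generality.
1. R is the centroid of triangle WGE ⇒ R = (-2/3, 1)
2. C is the centroid of triangle DGW ⇒ C = (-1, 4/3)
2·[RGW] = -1, 2·[ECW] = -2/3
[RGW]:[ECW] = -1:-2/3 = 3/2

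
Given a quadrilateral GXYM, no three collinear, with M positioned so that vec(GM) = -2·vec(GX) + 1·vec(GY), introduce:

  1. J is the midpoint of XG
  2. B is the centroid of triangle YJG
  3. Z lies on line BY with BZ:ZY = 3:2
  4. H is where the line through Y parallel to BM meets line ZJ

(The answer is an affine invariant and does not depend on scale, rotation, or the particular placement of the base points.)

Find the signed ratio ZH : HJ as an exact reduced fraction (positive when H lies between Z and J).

Set G = (0, 0), X = (1, 0), Y = (0, 1), M = (-2, 1); any affine frame gives the same invariant.
1. J is the midpoint of XG ⇒ J = (1/2, 0)
2. B is the centroid of triangle YJG ⇒ B = (1/6, 1/3)
3. Z lies on line BY with BZ:ZY = 3:2 ⇒ Z = (1/15, 11/15)
4. H is where the line through Y parallel to BM meets line ZJ ⇒ H = (-1/9, 121/117)
H = Z + t·(J−Z) with t = -16/39, so ZH:HJ = t:(1−t) = -16/39:55/39

ZH:HJ = -16/55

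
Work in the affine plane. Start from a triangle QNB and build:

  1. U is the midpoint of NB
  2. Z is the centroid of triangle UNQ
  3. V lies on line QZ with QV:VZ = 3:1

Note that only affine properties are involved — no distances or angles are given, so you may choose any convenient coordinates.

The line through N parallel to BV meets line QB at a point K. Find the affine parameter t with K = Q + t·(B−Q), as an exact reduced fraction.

t = 7/3

Choose coordinates Q = (0, 0), N = (1, 0), B = (0, 1).
1. U is the midpoint of NB ⇒ U = (1/2, 1/2)
2. Z is the centroid of triangle UNQ ⇒ Z = (1/2, 1/6)
3. V lies on line QZ with QV:VZ = 3:1 ⇒ V = (3/8, 1/8)
through N parallel to BV: direction (3/8, -7/8); meets QB at K = (0, 7/3)
K = Q + t·(B−Q) with t = 7/3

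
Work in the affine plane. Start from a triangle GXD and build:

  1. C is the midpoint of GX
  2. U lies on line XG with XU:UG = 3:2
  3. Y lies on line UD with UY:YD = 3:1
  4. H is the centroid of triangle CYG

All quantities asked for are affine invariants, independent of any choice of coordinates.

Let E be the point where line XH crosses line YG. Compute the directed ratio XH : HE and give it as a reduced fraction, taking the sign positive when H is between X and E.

Assign G = (0, 0), X = (1, 0), D = (0, 1) — the answer is frame-independent, so this choice is without loss of generality.
1. C is the midpoint of GX ⇒ C = (1/2, 0)
2. U lies on line XG with XU:UG = 3:2 ⇒ U = (2/5, 0)
3. Y lies on line UD with UY:YD = 3:1 ⇒ Y = (1/10, 3/4)
4. H is the centroid of triangle CYG ⇒ H = (1/5, 1/4)
line XH meets YG at E = (1/25, 3/10)
H = X + t·(E−X) with t = 5/6, so XH:HE = 5/6:1/6

XH:HE = 5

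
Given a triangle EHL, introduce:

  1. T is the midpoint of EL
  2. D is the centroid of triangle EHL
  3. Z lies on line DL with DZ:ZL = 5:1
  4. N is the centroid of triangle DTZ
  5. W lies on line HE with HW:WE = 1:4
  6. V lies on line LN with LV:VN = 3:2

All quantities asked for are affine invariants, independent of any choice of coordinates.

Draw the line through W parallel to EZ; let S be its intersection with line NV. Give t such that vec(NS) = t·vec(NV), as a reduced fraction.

Assign E = (0, 0), H = (1, 0), L = (0, 1) — the answer is frame-independent, so this choice is without loss of generality.
1. T is the midpoint of EL ⇒ T = (0, 1/2)
2. D is the centroid of triangle EHL ⇒ D = (1/3, 1/3)
3. Z lies on line DL with DZ:ZL = 5:1 ⇒ Z = (1/18, 8/9)
4. N is the centroid of triangle DTZ ⇒ N = (7/54, 31/54)
5. W lies on line HE with HW:WE = 1:4 ⇒ W = (4/5, 0)
6. V lies on line LN with LV:VN = 3:2 ⇒ V = (7/90, 67/90)
through W parallel to EZ: direction (1/18, 8/9); meets NV at S = (161/225, -304/225)
S = N + t·(V−N) with t = -113/10

t = -113/10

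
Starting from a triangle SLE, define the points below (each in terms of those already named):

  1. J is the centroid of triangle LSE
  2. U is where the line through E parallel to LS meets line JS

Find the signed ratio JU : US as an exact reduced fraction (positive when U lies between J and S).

JU:US = -2/3

Work in coordinates with S = (0, 0), L = (1, 0), E = (0, 1).
1. J is the centroid of triangle LSE ⇒ J = (1/3, 1/3)
2. U is where the line through E parallel to LS meets line JS ⇒ U = (1, 1)
U = J + t·(S−J) with t = -2, so JU:US = t:(1−t) = -2:3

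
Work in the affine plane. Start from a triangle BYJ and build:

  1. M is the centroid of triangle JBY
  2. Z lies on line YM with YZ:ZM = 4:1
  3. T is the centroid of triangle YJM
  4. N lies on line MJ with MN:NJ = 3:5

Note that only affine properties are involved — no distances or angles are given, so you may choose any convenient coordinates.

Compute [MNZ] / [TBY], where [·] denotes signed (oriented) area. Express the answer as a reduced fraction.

[MNZ]:[TBY] = -9/160

Assign B = (0, 0), Y = (1, 0), J = (0, 1) — the answer is frame-independent, so this choice is without loss of generality.
1. M is the centroid of triangle JBY ⇒ M = (1/3, 1/3)
2. Z lies on line YM with YZ:ZM = 4:1 ⇒ Z = (7/15, 4/15)
3. T is the centroid of triangle YJM ⇒ T = (4/9, 4/9)
4. N lies on line MJ with MN:NJ = 3:5 ⇒ N = (5/24, 7/12)
2·[MNZ] = -1/40, 2·[TBY] = 4/9
[MNZ]:[TBY] = -1/40:4/9 = -9/160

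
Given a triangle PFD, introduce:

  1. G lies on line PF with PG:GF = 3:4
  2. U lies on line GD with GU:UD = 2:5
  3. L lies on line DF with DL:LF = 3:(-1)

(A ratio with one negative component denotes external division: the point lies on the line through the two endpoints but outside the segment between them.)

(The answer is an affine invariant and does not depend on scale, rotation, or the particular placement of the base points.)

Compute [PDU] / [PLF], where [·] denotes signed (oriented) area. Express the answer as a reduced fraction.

Set P = (0, 0), F = (1, 0), D = (0, 1); any affine frame gives the same invariant.
1. G lies on line PF with PG:GF = 3:4 ⇒ G = (3/7, 0)
2. U lies on line GD with GU:UD = 2:5 ⇒ U = (15/49, 2/7)
3. L lies on line DF with DL:LF = 3:(-1) ⇒ L = (3/2, -1/2)
2·[PDU] = -15/49, 2·[PLF] = 1/2
[PDU]:[PLF] = -15/49:1/2 = -30/49

[PDU]:[PLF] = -30/49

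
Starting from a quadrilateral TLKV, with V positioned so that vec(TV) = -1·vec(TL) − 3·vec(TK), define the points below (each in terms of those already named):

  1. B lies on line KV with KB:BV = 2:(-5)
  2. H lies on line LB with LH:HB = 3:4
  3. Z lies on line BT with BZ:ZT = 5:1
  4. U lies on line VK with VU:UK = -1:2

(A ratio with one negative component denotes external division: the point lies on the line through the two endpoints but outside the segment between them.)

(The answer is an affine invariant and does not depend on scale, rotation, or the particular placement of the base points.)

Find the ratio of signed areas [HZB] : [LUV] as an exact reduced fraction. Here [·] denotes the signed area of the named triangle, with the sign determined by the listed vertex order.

[HZB]:[LUV] = 22/63

Work in coordinates with T = (0, 0), L = (1, 0), K = (0, 1), V = (-1, -3).
1. B lies on line KV with KB:BV = 2:(-5) ⇒ B = (2/3, 11/3)
2. H lies on line LB with LH:HB = 3:4 ⇒ H = (6/7, 11/7)
3. Z lies on line BT with BZ:ZT = 5:1 ⇒ Z = (1/9, 11/18)
4. U lies on line VK with VU:UK = -1:2 ⇒ U = (-2, -7)
2·[HZB] = -110/63, 2·[LUV] = -5
[HZB]:[LUV] = -110/63:-5 = 22/63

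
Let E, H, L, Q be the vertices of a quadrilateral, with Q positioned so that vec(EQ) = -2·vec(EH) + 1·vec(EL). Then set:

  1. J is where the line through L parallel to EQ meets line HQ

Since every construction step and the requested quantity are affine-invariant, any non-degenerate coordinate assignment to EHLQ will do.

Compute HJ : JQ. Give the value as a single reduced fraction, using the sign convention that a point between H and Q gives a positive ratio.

Set E = (0, 0), H = (1, 0), L = (0, 1), Q = (-2, 1); any affine frame gives the same invariant.
1. J is where the line through L parallel to EQ meets line HQ ⇒ J = (4, -1)
J = H + t·(Q−H) with t = -1, so HJ:JQ = t:(1−t) = -1:2

HJ:JQ = -1/2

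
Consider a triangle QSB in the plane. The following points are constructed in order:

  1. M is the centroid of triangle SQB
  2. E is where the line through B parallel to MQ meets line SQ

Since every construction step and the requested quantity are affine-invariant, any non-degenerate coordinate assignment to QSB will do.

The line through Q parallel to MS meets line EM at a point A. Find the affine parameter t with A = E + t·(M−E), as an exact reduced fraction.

Set Q = (0, 0), S = (1, 0), B = (0, 1); any affine frame gives the same invariant.
1. M is the centroid of triangle SQB ⇒ M = (1/3, 1/3)
2. E is where the line through B parallel to MQ meets line SQ ⇒ E = (-1, 0)
through Q parallel to MS: direction (2/3, -1/3); meets EM at A = (-1/3, 1/6)
A = E + t·(M−E) with t = 1/2

t = 1/2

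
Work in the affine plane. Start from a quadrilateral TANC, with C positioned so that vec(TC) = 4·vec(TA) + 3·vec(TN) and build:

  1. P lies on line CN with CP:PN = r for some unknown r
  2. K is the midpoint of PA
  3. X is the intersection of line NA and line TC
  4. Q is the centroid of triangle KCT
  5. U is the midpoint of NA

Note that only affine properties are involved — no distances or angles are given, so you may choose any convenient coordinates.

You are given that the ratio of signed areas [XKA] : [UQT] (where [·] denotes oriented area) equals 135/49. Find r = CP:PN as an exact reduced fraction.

r = 4/5

Work in coordinates with T = (0, 0), A = (1, 0), N = (0, 1), C = (4, 3).
1. With CP:PN = r, write λ = r/(r+1) so P = C + λ·(N−C); P is affine-linear in λ
2. K is the midpoint of PA ⇒ K is an affine combination of earlier points and hence also affine-linear in λ
3. X is the intersection of line NA and line TC ⇒ X = (4/7, 3/7)
4. Q is the centroid of triangle KCT ⇒ Q is an affine combination of earlier points and hence also affine-linear in λ
5. U is the midpoint of NA ⇒ U = (1/2, 1/2)
Every point depending on P is an affine combination of P and λ-independent points, so each such coordinate is linear in λ; the λ² term in each signed area is a multiple of (N−C)×(N−C) = 0, so 2·[XKA] and 2·[UQT] are each linear in λ. Evaluating at λ=0 and λ=1:
  2·[XKA] = 9/7·λ − 9/7,   2·[UQT] = 1/6·λ − 1/3
So [XKA]:[UQT] = (9/7·λ − 9/7) / (1/6·λ − 1/3). Setting this equal to 135/49:
  9/7·λ − 9/7 = 135/49·(1/6·λ − 1/3)  ⇒  λ = 4/9
Then r = λ/(1−λ) = (4/9)/(5/9) = 4/5. Check: with r = 4/5, P = (20/9, 19/9) and [XKA]:[UQT] = 135/49 as required.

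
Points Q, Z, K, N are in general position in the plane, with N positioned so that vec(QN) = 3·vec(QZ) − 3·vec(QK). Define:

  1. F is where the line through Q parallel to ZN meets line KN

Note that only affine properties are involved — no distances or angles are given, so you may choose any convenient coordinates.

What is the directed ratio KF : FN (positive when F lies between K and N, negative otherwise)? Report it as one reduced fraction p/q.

KF:FN = -2/3

Set Q = (0, 0), Z = (1, 0), K = (0, 1), N = (3, -3); any affine frame gives the same invariant.
1. F is where the line through Q parallel to ZN meets line KN ⇒ F = (-6, 9)
F = K + t·(N−K) with t = -2, so KF:FN = t:(1−t) = -2:3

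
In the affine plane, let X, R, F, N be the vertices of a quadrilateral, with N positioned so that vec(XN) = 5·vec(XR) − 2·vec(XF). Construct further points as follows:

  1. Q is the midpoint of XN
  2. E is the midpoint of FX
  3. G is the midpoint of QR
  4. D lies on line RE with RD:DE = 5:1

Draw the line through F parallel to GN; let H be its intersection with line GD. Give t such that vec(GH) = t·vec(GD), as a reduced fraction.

Work in coordinates with X = (0, 0), R = (1, 0), F = (0, 1), N = (5, -2).
1. Q is the midpoint of XN ⇒ Q = (5/2, -1)
2. E is the midpoint of FX ⇒ E = (0, 1/2)
3. G is the midpoint of QR ⇒ G = (7/4, -1/2)
4. D lies on line RE with RD:DE = 5:1 ⇒ D = (1/6, 5/12)
through F parallel to GN: direction (13/4, -3/2); meets GD at H = (-481/116, 169/58)
H = G + t·(D−G) with t = 108/29

t = 108/29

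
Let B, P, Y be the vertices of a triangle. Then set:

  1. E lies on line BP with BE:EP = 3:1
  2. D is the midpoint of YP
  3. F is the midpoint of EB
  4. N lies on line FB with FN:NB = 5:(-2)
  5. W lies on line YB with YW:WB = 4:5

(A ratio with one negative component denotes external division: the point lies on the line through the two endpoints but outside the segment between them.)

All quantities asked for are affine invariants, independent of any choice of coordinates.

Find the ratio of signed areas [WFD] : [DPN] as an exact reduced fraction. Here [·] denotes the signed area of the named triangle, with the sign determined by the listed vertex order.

[WFD]:[DPN] = -37/90

Work in coordinates with B = (0, 0), P = (1, 0), Y = (0, 1).
1. E lies on line BP with BE:EP = 3:1 ⇒ E = (3/4, 0)
2. D is the midpoint of YP ⇒ D = (1/2, 1/2)
3. F is the midpoint of EB ⇒ F = (3/8, 0)
4. N lies on line FB with FN:NB = 5:(-2) ⇒ N = (-1/4, 0)
5. W lies on line YB with YW:WB = 4:5 ⇒ W = (0, 5/9)
2·[WFD] = 37/144, 2·[DPN] = -5/8
[WFD]:[DPN] = 37/144:-5/8 = -37/90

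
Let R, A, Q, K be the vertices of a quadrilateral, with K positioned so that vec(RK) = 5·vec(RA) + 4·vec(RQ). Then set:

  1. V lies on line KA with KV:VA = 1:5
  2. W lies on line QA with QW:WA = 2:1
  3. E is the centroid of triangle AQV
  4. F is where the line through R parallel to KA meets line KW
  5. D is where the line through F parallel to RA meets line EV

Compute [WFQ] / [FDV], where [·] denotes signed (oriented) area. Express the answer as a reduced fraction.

[WFQ]:[FDV] = 68/87

Work in coordinates with R = (0, 0), A = (1, 0), Q = (0, 1), K = (5, 4).
1. V lies on line KA with KV:VA = 1:5 ⇒ V = (13/3, 10/3)
2. W lies on line QA with QW:WA = 2:1 ⇒ W = (2/3, 1/3)
3. E is the centroid of triangle AQV ⇒ E = (16/9, 13/9)
4. F is where the line through R parallel to KA meets line KW ⇒ F = (-3/2, -3/2)
5. D is where the line through F parallel to RA meets line EV ⇒ D = (-75/34, -3/2)
2·[WFQ] = -8/3, 2·[FDV] = -58/17
[WFQ]:[FDV] = -8/3:-58/17 = 68/87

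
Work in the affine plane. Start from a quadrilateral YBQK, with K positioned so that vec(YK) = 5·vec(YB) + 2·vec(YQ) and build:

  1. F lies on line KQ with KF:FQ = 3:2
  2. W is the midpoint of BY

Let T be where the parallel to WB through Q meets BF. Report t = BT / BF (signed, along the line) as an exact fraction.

Choose coordinates Y = (0, 0), B = (1, 0), Q = (0, 1), K = (5, 2).
1. F lies on line KQ with KF:FQ = 3:2 ⇒ F = (2, 7/5)
2. W is the midpoint of BY ⇒ W = (1/2, 0)
through Q parallel to WB: direction (1/2, 0); meets BF at T = (12/7, 1)
T = B + t·(F−B) with t = 5/7

t = 5/7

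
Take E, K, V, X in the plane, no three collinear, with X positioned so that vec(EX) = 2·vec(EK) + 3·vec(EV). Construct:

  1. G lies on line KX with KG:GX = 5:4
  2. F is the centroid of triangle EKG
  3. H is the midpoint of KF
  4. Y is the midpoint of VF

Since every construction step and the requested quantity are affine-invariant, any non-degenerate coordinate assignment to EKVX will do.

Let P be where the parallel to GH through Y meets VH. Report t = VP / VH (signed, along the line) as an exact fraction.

t = 79/188

Set E = (0, 0), K = (1, 0), V = (0, 1), X = (2, 3); any affine frame gives the same invariant.
1. G lies on line KX with KG:GX = 5:4 ⇒ G = (14/9, 5/3)
2. F is the centroid of triangle EKG ⇒ F = (23/27, 5/9)
3. H is the midpoint of KF ⇒ H = (25/27, 5/18)
4. Y is the midpoint of VF ⇒ Y = (23/54, 7/9)
through Y parallel to GH: direction (-17/27, -25/18); meets VH at P = (1975/5076, 2357/3384)
P = V + t·(H−V) with t = 79/188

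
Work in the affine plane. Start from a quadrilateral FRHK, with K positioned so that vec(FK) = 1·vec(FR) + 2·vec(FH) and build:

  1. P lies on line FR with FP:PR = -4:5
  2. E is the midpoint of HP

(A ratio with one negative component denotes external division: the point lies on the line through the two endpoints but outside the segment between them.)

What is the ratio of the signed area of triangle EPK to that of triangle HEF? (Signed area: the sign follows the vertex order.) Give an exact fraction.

[EPK]:[HEF] = -3/4

Work in coordinates with F = (0, 0), R = (1, 0), H = (0, 1), K = (1, 2).
1. P lies on line FR with FP:PR = -4:5 ⇒ P = (-4, 0)
2. E is the midpoint of HP ⇒ E = (-2, 1/2)
2·[EPK] = -3/2, 2·[HEF] = 2
[EPK]:[HEF] = -3/2:2 = -3/4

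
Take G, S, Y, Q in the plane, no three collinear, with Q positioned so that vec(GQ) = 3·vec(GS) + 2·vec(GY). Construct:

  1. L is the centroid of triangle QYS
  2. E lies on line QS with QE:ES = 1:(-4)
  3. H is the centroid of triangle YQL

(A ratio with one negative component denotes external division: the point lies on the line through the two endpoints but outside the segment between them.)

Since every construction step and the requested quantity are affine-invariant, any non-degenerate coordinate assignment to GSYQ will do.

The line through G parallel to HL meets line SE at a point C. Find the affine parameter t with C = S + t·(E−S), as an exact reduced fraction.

Assign G = (0, 0), S = (1, 0), Y = (0, 1), Q = (3, 2) — the answer is frame-independent, so this choice is without loss of generality.
1. L is the centroid of triangle QYS ⇒ L = (4/3, 1)
2. E lies on line QS with QE:ES = 1:(-4) ⇒ E = (11/3, 8/3)
3. H is the centroid of triangle YQL ⇒ H = (13/9, 4/3)
through G parallel to HL: direction (-1/9, -1/3); meets SE at C = (-1/2, -3/2)
C = S + t·(E−S) with t = -9/16

t = -9/16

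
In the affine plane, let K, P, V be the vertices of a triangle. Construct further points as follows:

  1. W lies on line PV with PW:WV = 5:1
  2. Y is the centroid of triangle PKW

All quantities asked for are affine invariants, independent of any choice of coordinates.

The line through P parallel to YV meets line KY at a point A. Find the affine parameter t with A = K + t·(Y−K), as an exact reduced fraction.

t = 13/7

Assign K = (0, 0), P = (1, 0), V = (0, 1) — the answer is frame-independent, so this choice is without loss of generality.
1. W lies on line PV with PW:WV = 5:1 ⇒ W = (1/6, 5/6)
2. Y is the centroid of triangle PKW ⇒ Y = (7/18, 5/18)
through P parallel to YV: direction (-7/18, 13/18); meets KY at A = (13/18, 65/126)
A = K + t·(Y−K) with t = 13/7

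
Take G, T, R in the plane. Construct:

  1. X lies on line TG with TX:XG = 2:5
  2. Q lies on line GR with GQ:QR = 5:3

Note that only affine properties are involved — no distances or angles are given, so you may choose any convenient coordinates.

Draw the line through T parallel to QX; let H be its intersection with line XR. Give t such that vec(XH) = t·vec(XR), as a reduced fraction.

t = 2/3

Work in coordinates with G = (0, 0), T = (1, 0), R = (0, 1).
1. X lies on line TG with TX:XG = 2:5 ⇒ X = (5/7, 0)
2. Q lies on line GR with GQ:QR = 5:3 ⇒ Q = (0, 5/8)
through T parallel to QX: direction (5/7, -5/8); meets XR at H = (5/21, 2/3)
H = X + t·(R−X) with t = 2/3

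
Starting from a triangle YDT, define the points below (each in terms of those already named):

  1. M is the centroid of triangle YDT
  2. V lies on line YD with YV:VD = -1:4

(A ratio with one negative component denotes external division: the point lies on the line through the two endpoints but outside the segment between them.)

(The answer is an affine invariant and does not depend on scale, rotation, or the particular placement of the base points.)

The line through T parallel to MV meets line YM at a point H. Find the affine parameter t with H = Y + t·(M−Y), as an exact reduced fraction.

t = 6

Assign Y = (0, 0), D = (1, 0), T = (0, 1) — the answer is frame-independent, so this choice is without loss of generality.
1. M is the centroid of triangle YDT ⇒ M = (1/3, 1/3)
2. V lies on line YD with YV:VD = -1:4 ⇒ V = (-1/3, 0)
through T parallel to MV: direction (-2/3, -1/3); meets YM at H = (2, 2)
H = Y + t·(M−Y) with t = 6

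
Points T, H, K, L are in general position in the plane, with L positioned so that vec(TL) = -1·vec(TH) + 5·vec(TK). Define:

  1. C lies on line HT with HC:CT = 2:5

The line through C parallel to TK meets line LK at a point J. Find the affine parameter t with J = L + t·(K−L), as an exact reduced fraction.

Set T = (0, 0), H = (1, 0), K = (0, 1), L = (-1, 5); any affine frame gives the same invariant.
1. C lies on line HT with HC:CT = 2:5 ⇒ C = (5/7, 0)
through C parallel to TK: direction (0, 1); meets LK at J = (5/7, -13/7)
J = L + t·(K−L) with t = 12/7

t = 12/7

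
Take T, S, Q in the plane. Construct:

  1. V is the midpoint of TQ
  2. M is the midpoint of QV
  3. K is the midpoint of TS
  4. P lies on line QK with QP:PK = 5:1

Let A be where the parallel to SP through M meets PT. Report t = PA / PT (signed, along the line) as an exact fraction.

t = -13/8

Choose coordinates T = (0, 0), S = (1, 0), Q = (0, 1).
1. V is the midpoint of TQ ⇒ V = (0, 1/2)
2. M is the midpoint of QV ⇒ M = (0, 3/4)
3. K is the midpoint of TS ⇒ K = (1/2, 0)
4. P lies on line QK with QP:PK = 5:1 ⇒ P = (5/12, 1/6)
through M parallel to SP: direction (-7/12, 1/6); meets PT at A = (35/32, 7/16)
A = P + t·(T−P) with t = -13/8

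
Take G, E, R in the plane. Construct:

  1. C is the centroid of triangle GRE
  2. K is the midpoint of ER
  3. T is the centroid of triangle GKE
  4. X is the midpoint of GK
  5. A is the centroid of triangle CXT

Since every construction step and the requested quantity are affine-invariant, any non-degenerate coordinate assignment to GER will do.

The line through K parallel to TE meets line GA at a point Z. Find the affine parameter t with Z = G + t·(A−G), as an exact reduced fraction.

t = 9/5

Choose coordinates G = (0, 0), E = (1, 0), R = (0, 1).
1. C is the centroid of triangle GRE ⇒ C = (1/3, 1/3)
2. K is the midpoint of ER ⇒ K = (1/2, 1/2)
3. T is the centroid of triangle GKE ⇒ T = (1/2, 1/6)
4. X is the midpoint of GK ⇒ X = (1/4, 1/4)
5. A is the centroid of triangle CXT ⇒ A = (13/36, 1/4)
through K parallel to TE: direction (1/2, -1/6); meets GA at Z = (13/20, 9/20)
Z = G + t·(A−G) with t = 9/5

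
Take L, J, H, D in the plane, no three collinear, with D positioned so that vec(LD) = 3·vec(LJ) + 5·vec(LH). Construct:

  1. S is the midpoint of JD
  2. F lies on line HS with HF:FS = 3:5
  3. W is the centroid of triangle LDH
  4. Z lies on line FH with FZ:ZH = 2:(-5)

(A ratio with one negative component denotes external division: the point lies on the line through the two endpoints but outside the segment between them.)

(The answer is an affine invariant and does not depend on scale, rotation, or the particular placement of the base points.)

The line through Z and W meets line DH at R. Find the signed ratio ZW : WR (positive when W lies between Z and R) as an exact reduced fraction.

ZW:WR = 19/16

Set L = (0, 0), J = (1, 0), H = (0, 1), D = (3, 5); any affine frame gives the same invariant.
1. S is the midpoint of JD ⇒ S = (2, 5/2)
2. F lies on line HS with HF:FS = 3:5 ⇒ F = (3/4, 25/16)
3. W is the centroid of triangle LDH ⇒ W = (1, 2)
4. Z lies on line FH with FZ:ZH = 2:(-5) ⇒ Z = (5/4, 31/16)
line ZW meets DH at R = (15/19, 39/19)
W = Z + t·(R−Z) with t = 19/35, so ZW:WR = 19/35:16/35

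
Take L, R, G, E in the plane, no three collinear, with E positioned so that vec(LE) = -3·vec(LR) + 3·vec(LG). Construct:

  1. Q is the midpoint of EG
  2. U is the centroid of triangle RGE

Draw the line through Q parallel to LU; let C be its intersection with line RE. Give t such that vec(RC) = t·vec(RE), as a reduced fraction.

Choose coordinates L = (0, 0), R = (1, 0), G = (0, 1), E = (-3, 3).
1. Q is the midpoint of EG ⇒ Q = (-3/2, 2)
2. U is the centroid of triangle RGE ⇒ U = (-2/3, 4/3)
through Q parallel to LU: direction (-2/3, 4/3); meets RE at C = (-7/5, 9/5)
C = R + t·(E−R) with t = 3/5

t = 3/5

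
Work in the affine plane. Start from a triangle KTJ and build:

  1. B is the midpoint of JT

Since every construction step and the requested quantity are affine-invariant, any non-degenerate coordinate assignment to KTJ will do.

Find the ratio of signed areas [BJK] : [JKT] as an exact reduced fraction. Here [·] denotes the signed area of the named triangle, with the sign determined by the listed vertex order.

[BJK]:[JKT] = 1/2

Work in coordinates with K = (0, 0), T = (1, 0), J = (0, 1).
1. B is the midpoint of JT ⇒ B = (1/2, 1/2)
2·[BJK] = 1/2, 2·[JKT] = 1
[BJK]:[JKT] = 1/2:1 = 1/2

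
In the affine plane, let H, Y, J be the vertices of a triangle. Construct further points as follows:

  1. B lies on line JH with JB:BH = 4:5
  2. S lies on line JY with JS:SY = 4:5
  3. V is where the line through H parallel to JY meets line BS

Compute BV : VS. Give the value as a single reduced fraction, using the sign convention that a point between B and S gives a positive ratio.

BV:VS = -5/9

Choose coordinates H = (0, 0), Y = (1, 0), J = (0, 1).
1. B lies on line JH with JB:BH = 4:5 ⇒ B = (0, 5/9)
2. S lies on line JY with JS:SY = 4:5 ⇒ S = (4/9, 5/9)
3. V is where the line through H parallel to JY meets line BS ⇒ V = (-5/9, 5/9)
V = B + t·(S−B) with t = -5/4, so BV:VS = t:(1−t) = -5/4:9/4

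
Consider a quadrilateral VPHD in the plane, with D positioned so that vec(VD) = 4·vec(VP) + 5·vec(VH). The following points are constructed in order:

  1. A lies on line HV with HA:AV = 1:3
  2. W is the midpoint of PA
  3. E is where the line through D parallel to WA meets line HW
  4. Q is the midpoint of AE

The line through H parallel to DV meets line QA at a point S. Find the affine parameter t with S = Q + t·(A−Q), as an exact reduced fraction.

t = 139/141

Assign V = (0, 0), P = (1, 0), H = (0, 1), D = (4, 5) — the answer is frame-independent, so this choice is without loss of generality.
1. A lies on line HV with HA:AV = 1:3 ⇒ A = (0, 3/4)
2. W is the midpoint of PA ⇒ W = (1/2, 3/8)
3. E is where the line through D parallel to WA meets line HW ⇒ E = (-14, 37/2)
4. Q is the midpoint of AE ⇒ Q = (-7, 77/8)
through H parallel to DV: direction (-4, -5); meets QA at S = (-14/141, 247/282)
S = Q + t·(A−Q) with t = 139/141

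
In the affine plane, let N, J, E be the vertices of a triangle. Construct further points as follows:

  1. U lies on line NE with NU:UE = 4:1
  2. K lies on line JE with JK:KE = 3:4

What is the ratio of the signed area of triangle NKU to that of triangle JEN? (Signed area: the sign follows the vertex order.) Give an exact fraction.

[NKU]:[JEN] = 16/35

Assign N = (0, 0), J = (1, 0), E = (0, 1) — the answer is frame-independent, so this choice is without loss of generality.
1. U lies on line NE with NU:UE = 4:1 ⇒ U = (0, 4/5)
2. K lies on line JE with JK:KE = 3:4 ⇒ K = (4/7, 3/7)
2·[NKU] = 16/35, 2·[JEN] = 1
[NKU]:[JEN] = 16/35:1 = 16/35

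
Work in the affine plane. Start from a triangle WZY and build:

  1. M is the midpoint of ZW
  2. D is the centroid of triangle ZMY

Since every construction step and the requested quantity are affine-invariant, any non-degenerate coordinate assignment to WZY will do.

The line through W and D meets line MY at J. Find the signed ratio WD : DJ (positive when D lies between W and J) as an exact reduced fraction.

WD:DJ = -4

Choose coordinates W = (0, 0), Z = (1, 0), Y = (0, 1).
1. M is the midpoint of ZW ⇒ M = (1/2, 0)
2. D is the centroid of triangle ZMY ⇒ D = (1/2, 1/3)
line WD meets MY at J = (3/8, 1/4)
D = W + t·(J−W) with t = 4/3, so WD:DJ = 4/3:-1/3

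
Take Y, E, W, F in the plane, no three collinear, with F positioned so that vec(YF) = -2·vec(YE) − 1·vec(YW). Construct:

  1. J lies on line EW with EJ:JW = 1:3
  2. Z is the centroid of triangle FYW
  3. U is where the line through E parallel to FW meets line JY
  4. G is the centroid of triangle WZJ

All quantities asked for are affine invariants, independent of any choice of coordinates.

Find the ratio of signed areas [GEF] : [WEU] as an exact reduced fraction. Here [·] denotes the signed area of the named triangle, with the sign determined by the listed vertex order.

[GEF]:[WEU] = -20/9

Work in coordinates with Y = (0, 0), E = (1, 0), W = (0, 1), F = (-2, -1).
1. J lies on line EW with EJ:JW = 1:3 ⇒ J = (3/4, 1/4)
2. Z is the centroid of triangle FYW ⇒ Z = (-2/3, 0)
3. U is where the line through E parallel to FW meets line JY ⇒ U = (3/2, 1/2)
4. G is the centroid of triangle WZJ ⇒ G = (1/36, 5/12)
2·[GEF] = -20/9, 2·[WEU] = 1
[GEF]:[WEU] = -20/9:1 = -20/9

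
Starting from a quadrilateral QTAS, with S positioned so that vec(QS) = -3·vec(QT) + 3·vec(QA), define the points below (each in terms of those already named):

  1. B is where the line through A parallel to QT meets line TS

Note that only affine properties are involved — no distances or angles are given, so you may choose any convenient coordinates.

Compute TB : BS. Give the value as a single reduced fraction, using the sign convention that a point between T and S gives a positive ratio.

TB:BS = 1/2

Set Q = (0, 0), T = (1, 0), A = (0, 1), S = (-3, 3); any affine frame gives the same invariant.
1. B is where the line through A parallel to QT meets line TS ⇒ B = (-1/3, 1)
B = T + t·(S−T) with t = 1/3, so TB:BS = t:(1−t) = 1/3:2/3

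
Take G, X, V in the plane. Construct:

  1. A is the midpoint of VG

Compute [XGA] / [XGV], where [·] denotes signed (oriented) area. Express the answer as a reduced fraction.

Work in coordinates with G = (0, 0), X = (1, 0), V = (0, 1).
1. A is the midpoint of VG ⇒ A = (0, 1/2)
2·[XGA] = -1/2, 2·[XGV] = -1
[XGA]:[XGV] = -1/2:-1 = 1/2

[XGA]:[XGV] = 1/2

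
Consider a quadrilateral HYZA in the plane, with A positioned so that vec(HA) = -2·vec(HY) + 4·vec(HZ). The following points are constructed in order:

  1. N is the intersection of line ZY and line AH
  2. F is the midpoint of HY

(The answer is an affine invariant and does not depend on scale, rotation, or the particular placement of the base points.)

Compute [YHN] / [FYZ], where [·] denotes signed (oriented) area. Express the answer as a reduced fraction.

[YHN]:[FYZ] = -4

Assign H = (0, 0), Y = (1, 0), Z = (0, 1), A = (-2, 4) — the answer is frame-independent, so this choice is without loss of generality.
1. N is the intersection of line ZY and line AH ⇒ N = (-1, 2)
2. F is the midpoint of HY ⇒ F = (1/2, 0)
2·[YHN] = -2, 2·[FYZ] = 1/2
[YHN]:[FYZ] = -2:1/2 = -4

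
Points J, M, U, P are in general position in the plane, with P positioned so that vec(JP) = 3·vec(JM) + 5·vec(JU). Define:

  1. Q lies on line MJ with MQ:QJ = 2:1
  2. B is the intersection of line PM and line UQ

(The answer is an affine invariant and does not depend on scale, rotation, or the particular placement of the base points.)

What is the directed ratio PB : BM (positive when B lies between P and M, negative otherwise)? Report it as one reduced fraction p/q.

Assign J = (0, 0), M = (1, 0), U = (0, 1), P = (3, 5) — the answer is frame-independent, so this choice is without loss of generality.
1. Q lies on line MJ with MQ:QJ = 2:1 ⇒ Q = (1/3, 0)
2. B is the intersection of line PM and line UQ ⇒ B = (7/11, -10/11)
B = P + t·(M−P) with t = 13/11, so PB:BM = t:(1−t) = 13/11:-2/11

PB:BM = -13/2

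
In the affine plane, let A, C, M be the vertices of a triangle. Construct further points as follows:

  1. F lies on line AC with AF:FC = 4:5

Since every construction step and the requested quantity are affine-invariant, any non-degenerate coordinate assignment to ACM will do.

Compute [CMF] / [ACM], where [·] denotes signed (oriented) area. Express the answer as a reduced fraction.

Assign A = (0, 0), C = (1, 0), M = (0, 1) — the answer is frame-independent, so this choice is without loss of generality.
1. F lies on line AC with AF:FC = 4:5 ⇒ F = (4/9, 0)
2·[CMF] = 5/9, 2·[ACM] = 1
[CMF]:[ACM] = 5/9:1 = 5/9

[CMF]:[ACM] = 5/9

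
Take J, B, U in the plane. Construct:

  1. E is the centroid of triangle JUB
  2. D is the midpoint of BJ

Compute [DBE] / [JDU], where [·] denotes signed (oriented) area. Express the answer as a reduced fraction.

Choose coordinates J = (0, 0), B = (1, 0), U = (0, 1).
1. E is the centroid of triangle JUB ⇒ E = (1/3, 1/3)
2. D is the midpoint of BJ ⇒ D = (1/2, 0)
2·[DBE] = 1/6, 2·[JDU] = 1/2
[DBE]:[JDU] = 1/6:1/2 = 1/3

[DBE]:[JDU] = 1/3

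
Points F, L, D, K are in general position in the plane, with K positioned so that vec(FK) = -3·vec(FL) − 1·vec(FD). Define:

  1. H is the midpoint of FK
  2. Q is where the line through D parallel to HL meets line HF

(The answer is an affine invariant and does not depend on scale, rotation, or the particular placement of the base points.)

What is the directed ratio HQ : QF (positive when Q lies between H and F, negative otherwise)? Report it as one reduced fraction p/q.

Set F = (0, 0), L = (1, 0), D = (0, 1), K = (-3, -1); any affine frame gives the same invariant.
1. H is the midpoint of FK ⇒ H = (-3/2, -1/2)
2. Q is where the line through D parallel to HL meets line HF ⇒ Q = (15/2, 5/2)
Q = H + t·(F−H) with t = 6, so HQ:QF = t:(1−t) = 6:-5

HQ:QF = -6/5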